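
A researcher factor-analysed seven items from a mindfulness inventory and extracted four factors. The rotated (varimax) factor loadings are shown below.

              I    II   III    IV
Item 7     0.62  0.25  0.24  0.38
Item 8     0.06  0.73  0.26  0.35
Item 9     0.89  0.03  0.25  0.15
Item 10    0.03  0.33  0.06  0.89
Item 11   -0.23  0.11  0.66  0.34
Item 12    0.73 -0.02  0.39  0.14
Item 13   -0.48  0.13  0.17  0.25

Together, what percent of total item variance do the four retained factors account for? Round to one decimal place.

68.8%

SS loadings by factor: 1.9972, 0.7346, 0.8079, 1.2792; total = 4.8189.
Total variance with 7 standardized items is 7, so the solution explains 4.8189/7 = 0.6884 = 68.84%.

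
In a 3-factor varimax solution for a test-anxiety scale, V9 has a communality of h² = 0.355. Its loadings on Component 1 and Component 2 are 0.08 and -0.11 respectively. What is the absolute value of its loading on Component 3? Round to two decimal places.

Under orthogonal rotation h² = Σλ², so λ_Component 3² = h² − (0.0185) = 0.355 − 0.0185 = 0.3365.
|λ| = √0.3365 = 0.5801.

0.58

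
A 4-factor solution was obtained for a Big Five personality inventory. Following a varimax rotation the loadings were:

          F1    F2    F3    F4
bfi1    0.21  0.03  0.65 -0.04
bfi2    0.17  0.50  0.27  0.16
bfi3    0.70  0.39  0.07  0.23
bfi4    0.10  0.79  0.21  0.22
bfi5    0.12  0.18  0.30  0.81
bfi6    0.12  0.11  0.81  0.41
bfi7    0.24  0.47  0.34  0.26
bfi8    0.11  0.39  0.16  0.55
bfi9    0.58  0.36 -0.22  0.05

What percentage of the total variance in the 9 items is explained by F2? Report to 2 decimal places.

17.49%

SS loadings for F2 = 0.03² + 0.50² + 0.39² + 0.79² + 0.18² + 0.11² + 0.47² + 0.39² + 0.36² = 1.5742
With 9 standardized items, total variance = 9. Proportion = 1.5742/9 = 0.1749 → 17.49%.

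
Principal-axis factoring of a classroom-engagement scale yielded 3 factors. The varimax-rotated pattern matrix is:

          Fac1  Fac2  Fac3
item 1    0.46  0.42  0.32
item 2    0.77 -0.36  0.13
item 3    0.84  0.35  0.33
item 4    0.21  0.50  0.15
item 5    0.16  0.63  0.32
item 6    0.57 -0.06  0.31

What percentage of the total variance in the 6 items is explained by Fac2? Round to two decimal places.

SS loadings for Fac2 = 0.42² + (-0.36)² + 0.35² + 0.50² + 0.63² + (-0.06)² = 1.0790
With 6 standardized items, total variance = 6. Proportion = 1.0790/6 = 0.1798 → 17.98%.

17.98%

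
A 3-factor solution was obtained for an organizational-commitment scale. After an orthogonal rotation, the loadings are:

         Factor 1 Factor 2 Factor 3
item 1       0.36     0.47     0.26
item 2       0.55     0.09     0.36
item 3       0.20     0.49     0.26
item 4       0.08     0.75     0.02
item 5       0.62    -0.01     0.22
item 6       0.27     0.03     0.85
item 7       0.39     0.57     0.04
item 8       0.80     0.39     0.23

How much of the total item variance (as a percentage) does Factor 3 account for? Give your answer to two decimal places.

SS loadings for Factor 3 = 0.26² + 0.36² + 0.26² + 0.02² + 0.22² + 0.85² + 0.04² + 0.23² = 1.0906
With 8 standardized items, total variance = 8. Proportion = 1.0906/8 = 0.1363 → 13.63%.

13.63%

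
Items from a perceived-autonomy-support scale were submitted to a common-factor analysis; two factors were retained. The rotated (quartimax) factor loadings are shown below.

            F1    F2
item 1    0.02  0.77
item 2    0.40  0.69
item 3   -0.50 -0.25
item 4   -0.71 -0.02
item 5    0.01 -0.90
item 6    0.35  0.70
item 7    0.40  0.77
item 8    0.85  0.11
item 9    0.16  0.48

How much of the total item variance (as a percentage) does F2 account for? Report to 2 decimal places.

36.30%

SS loadings for F2 = 0.77² + 0.69² + (-0.25)² + (-0.02)² + (-0.90)² + 0.70² + 0.77² + 0.11² + 0.48² = 3.2673
With 9 standardized items, total variance = 9. Proportion = 3.2673/9 = 0.3630 → 36.30%.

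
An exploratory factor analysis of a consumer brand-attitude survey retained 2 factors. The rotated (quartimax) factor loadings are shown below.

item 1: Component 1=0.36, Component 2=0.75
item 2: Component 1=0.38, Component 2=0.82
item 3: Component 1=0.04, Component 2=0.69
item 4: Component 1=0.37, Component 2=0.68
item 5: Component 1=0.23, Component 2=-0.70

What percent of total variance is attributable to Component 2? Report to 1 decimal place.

SS loadings for Component 2 = 0.75² + 0.82² + 0.69² + 0.68² + (-0.70)² = 2.6634
With 5 standardized items, total variance = 5. Proportion = 2.6634/5 = 0.5327 → 53.27%.

53.3%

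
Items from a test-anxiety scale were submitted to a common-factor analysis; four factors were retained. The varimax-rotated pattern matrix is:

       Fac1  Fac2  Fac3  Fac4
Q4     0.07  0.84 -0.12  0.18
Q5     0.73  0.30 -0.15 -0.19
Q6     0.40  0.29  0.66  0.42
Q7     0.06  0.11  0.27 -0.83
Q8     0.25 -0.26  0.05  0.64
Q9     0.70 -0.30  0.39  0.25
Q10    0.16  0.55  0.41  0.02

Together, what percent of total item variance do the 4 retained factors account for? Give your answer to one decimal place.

SS loadings by factor: 1.2795, 1.3519, 0.8681, 1.4063; total = 4.9058.
Total variance with 7 standardized items is 7, so the solution explains 4.9058/7 = 0.7008 = 70.08%.

70.1%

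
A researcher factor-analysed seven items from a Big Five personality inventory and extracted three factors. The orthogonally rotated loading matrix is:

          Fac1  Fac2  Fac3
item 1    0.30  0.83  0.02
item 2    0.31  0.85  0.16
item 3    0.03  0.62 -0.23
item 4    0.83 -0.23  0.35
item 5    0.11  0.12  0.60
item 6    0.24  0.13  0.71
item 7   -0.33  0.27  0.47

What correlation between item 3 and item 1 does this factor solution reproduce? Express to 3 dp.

r̂ = Σ λ_i·λ_j across factors = (0.03)(0.30) + (0.62)(0.83) + (-0.23)(0.02)
  = +0.0090 +0.5146 -0.0046 = 0.5190

0.519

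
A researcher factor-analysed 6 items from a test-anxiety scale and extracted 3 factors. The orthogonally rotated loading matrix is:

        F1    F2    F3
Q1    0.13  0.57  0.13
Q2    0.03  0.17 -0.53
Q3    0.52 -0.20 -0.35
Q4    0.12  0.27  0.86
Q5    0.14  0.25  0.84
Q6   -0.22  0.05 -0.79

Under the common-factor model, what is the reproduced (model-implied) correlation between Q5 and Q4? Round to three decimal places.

r̂ = Σ λ_i·λ_j across factors = (0.14)(0.12) + (0.25)(0.27) + (0.84)(0.86)
  = +0.0168 +0.0675 +0.7224 = 0.8067

0.807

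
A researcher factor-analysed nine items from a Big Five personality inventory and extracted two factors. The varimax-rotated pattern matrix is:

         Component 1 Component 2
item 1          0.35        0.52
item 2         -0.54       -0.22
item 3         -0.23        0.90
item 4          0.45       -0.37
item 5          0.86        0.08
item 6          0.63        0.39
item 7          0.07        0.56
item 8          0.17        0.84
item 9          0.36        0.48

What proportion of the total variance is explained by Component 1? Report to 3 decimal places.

SS loadings for Component 1 = 0.35² + (-0.54)² + (-0.23)² + 0.45² + 0.86² + 0.63² + 0.07² + 0.17² + 0.36² = 1.9694
Proportion of variance = 1.9694 / 9 = 0.2188.

0.219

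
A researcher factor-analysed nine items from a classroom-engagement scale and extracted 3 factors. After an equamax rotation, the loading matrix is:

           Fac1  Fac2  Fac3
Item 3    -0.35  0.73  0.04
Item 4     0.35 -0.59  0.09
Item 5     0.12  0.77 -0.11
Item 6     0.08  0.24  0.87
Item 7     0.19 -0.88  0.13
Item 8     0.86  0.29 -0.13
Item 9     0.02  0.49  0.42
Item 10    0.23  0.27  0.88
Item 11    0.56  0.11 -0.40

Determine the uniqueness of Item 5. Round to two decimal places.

0.38

h² = 0.12² + 0.77² + (-0.11)² = 0.0144 + 0.5929 + 0.0121 = 0.6194
Uniqueness u² = 1 − h² = 1 − 0.6194 = 0.3806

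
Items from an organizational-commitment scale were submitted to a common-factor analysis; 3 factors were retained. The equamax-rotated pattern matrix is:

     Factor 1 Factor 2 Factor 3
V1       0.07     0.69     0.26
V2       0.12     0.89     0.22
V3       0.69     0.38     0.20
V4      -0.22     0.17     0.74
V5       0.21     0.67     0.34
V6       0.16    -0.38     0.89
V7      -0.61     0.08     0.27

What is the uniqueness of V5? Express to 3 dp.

h² = 0.21² + 0.67² + 0.34² = 0.0441 + 0.4489 + 0.1156 = 0.6086
Uniqueness u² = 1 − h² = 1 − 0.6086 = 0.3914

0.391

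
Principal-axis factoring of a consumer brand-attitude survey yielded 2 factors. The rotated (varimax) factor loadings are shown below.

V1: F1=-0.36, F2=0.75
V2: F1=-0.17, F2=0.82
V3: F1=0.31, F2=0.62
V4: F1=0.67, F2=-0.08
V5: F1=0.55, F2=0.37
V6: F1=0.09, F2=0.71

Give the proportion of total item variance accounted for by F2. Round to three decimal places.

0.378

SS loadings for F2 = 0.75² + 0.82² + 0.62² + (-0.08)² + 0.37² + 0.71² = 2.2667
Proportion of variance = 2.2667 / 6 = 0.3778.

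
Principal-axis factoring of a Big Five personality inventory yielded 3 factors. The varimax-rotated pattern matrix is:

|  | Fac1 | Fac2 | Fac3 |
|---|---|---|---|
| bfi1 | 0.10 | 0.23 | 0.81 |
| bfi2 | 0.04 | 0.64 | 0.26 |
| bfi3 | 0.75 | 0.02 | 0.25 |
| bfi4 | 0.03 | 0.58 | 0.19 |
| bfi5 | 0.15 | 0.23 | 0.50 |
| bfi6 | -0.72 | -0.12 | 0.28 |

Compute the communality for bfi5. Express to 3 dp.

h² = 0.15² + 0.23² + 0.50² = 0.0225 + 0.0529 + 0.2500 = 0.3254

0.325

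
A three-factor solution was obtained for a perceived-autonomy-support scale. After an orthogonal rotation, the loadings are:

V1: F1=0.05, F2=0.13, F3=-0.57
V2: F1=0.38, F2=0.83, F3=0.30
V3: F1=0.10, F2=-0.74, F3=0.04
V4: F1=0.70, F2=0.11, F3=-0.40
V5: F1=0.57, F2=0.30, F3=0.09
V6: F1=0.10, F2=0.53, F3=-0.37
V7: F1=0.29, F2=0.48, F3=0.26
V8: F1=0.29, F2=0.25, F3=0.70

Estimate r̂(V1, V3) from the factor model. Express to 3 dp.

-0.114

r̂ = Σ λ_i·λ_j across factors = (0.05)(0.10) + (0.13)(-0.74) + (-0.57)(0.04)
  = +0.0050 -0.0962 -0.0228 = -0.1140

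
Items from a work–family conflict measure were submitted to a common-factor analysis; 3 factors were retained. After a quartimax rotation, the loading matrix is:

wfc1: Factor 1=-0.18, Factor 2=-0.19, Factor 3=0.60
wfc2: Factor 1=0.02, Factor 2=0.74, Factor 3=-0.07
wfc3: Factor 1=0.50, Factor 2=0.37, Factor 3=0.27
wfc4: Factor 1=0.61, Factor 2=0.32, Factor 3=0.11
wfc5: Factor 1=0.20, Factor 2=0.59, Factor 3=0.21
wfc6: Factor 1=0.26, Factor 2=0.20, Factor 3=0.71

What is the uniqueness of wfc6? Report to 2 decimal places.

h² = 0.26² + 0.20² + 0.71² = 0.0676 + 0.0400 + 0.5041 = 0.6117
Uniqueness u² = 1 − h² = 1 − 0.6117 = 0.3883

0.39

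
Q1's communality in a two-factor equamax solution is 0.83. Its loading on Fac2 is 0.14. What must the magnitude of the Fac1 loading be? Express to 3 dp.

0.900

Under orthogonal rotation h² = Σλ², so λ_Fac1² = h² − (0.0196) = 0.83 − 0.0196 = 0.8104.
|λ| = √0.8104 = 0.9002.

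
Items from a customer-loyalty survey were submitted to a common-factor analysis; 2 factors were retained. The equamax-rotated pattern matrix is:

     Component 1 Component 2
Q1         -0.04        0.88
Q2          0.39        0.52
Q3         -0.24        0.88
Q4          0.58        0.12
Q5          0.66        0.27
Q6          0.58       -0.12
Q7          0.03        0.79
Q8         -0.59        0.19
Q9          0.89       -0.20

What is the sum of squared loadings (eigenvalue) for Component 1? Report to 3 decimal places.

SS loadings for Component 1 = (-0.04)² + 0.39² + (-0.24)² + 0.58² + 0.66² + 0.58² + 0.03² + (-0.59)² + 0.89² = 0.0016 + 0.1521 + 0.0576 + 0.3364 + 0.4356 + 0.3364 + 0.0009 + 0.3481 + 0.7921 = 2.4608

2.461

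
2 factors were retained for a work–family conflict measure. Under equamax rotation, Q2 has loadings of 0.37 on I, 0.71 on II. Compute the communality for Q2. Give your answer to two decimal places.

0.64

h² = 0.37² + 0.71² = 0.1369 + 0.5041 = 0.6410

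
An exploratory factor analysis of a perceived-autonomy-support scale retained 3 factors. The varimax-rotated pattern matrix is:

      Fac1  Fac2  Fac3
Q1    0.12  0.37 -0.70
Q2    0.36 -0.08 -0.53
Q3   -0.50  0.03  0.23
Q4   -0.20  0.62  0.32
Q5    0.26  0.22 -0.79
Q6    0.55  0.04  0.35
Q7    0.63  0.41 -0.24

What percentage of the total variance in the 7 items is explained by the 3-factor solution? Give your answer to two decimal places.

SS loadings by factor: 1.2010, 0.7467, 1.7304; total = 3.6781.
Total variance with 7 standardized items is 7, so the solution explains 3.6781/7 = 0.5254 = 52.54%.

52.54%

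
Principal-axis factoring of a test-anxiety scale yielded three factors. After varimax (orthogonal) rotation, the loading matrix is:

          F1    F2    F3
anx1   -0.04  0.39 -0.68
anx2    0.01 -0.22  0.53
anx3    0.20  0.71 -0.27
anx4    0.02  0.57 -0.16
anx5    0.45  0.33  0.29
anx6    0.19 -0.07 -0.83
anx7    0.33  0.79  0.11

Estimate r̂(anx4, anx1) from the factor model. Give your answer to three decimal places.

0.330

r̂ = Σ λ_i·λ_j across factors = (0.02)(-0.04) + (0.57)(0.39) + (-0.16)(-0.68)
  = -0.0008 +0.2223 +0.1088 = 0.3303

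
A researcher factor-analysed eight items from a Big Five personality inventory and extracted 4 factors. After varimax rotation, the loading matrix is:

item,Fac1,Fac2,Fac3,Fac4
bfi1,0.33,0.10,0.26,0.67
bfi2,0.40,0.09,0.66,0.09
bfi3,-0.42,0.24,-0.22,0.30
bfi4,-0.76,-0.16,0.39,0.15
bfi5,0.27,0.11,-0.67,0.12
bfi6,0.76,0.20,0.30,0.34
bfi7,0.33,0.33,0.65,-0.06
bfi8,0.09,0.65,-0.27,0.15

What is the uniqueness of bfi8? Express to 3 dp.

0.474

h² = 0.09² + 0.65² + (-0.27)² + 0.15² = 0.0081 + 0.4225 + 0.0729 + 0.0225 = 0.5260
Uniqueness u² = 1 − h² = 1 − 0.5260 = 0.4740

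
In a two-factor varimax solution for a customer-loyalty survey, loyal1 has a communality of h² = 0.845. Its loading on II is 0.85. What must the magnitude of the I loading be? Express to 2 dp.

0.35

Under orthogonal rotation h² = Σλ², so λ_I² = h² − (0.7225) = 0.845 − 0.7225 = 0.1225.
|λ| = √0.1225 = 0.3500.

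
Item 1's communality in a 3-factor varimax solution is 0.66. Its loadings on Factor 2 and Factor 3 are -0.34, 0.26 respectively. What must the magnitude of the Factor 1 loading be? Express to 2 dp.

Under orthogonal rotation h² = Σλ², so λ_Factor 1² = h² − (0.1832) = 0.66 − 0.1832 = 0.4768.
|λ| = √0.4768 = 0.6905.

0.69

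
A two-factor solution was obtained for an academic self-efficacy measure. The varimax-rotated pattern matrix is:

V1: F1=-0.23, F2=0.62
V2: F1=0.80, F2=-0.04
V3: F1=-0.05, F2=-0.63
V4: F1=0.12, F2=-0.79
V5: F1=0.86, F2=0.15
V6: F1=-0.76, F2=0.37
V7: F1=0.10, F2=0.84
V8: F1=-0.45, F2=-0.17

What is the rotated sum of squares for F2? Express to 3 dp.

2.301

SS loadings for F2 = 0.62² + (-0.04)² + (-0.63)² + (-0.79)² + 0.15² + 0.37² + 0.84² + (-0.17)² = 0.3844 + 0.0016 + 0.3969 + 0.6241 + 0.0225 + 0.1369 + 0.7056 + 0.0289 = 2.3009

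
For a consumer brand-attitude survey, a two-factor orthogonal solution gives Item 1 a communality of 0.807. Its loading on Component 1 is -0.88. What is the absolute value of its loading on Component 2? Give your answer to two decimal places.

0.18

Under orthogonal rotation h² = Σλ², so λ_Component 2² = h² − (0.7744) = 0.807 − 0.7744 = 0.0326.
|λ| = √0.0326 = 0.1806.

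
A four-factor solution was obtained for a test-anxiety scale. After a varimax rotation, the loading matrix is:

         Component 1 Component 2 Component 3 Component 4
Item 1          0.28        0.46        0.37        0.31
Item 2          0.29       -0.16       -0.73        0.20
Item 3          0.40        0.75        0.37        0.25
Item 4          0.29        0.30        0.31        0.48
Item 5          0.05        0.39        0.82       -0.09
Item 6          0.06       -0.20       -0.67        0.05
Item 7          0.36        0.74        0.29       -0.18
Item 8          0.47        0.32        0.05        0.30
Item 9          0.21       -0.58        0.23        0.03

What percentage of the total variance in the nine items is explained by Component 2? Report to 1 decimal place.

SS loadings for Component 2 = 0.46² + (-0.16)² + 0.75² + 0.30² + 0.39² + (-0.20)² + 0.74² + 0.32² + (-0.58)² = 2.0682
With 9 standardized items, total variance = 9. Proportion = 2.0682/9 = 0.2298 → 22.98%.

23.0%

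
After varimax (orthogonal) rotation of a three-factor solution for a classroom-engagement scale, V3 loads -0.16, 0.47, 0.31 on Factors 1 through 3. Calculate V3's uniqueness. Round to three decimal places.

0.657

h² = (-0.16)² + 0.47² + 0.31² = 0.0256 + 0.2209 + 0.0961 = 0.3426
Uniqueness u² = 1 − h² = 1 − 0.3426 = 0.6574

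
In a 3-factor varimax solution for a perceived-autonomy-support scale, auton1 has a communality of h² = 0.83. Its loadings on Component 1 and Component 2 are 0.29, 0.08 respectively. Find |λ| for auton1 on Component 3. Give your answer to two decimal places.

0.86

Under orthogonal rotation h² = Σλ², so λ_Component 3² = h² − (0.0905) = 0.83 − 0.0905 = 0.7395.
|λ| = √0.7395 = 0.8599.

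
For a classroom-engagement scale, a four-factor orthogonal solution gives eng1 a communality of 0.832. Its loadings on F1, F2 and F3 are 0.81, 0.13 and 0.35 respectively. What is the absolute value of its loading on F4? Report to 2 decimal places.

Under orthogonal rotation h² = Σλ², so λ_F4² = h² − (0.7955) = 0.832 − 0.7955 = 0.0365.
|λ| = √0.0365 = 0.1910.

0.19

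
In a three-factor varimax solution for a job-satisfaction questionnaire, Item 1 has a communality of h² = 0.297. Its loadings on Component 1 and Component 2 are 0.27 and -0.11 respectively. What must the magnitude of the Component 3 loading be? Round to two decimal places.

0.46

Under orthogonal rotation h² = Σλ², so λ_Component 3² = h² − (0.0850) = 0.297 − 0.0850 = 0.2120.
|λ| = √0.2120 = 0.4604.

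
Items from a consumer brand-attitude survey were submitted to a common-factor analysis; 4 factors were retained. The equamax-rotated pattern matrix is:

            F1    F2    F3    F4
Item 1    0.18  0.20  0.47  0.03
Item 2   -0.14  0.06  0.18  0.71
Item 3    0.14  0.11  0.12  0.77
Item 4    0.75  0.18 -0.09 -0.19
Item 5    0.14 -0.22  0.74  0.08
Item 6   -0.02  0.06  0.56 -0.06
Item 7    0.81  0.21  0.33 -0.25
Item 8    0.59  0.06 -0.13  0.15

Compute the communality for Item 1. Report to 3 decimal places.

0.294

h² = 0.18² + 0.20² + 0.47² + 0.03² = 0.0324 + 0.0400 + 0.2209 + 0.0009 = 0.2942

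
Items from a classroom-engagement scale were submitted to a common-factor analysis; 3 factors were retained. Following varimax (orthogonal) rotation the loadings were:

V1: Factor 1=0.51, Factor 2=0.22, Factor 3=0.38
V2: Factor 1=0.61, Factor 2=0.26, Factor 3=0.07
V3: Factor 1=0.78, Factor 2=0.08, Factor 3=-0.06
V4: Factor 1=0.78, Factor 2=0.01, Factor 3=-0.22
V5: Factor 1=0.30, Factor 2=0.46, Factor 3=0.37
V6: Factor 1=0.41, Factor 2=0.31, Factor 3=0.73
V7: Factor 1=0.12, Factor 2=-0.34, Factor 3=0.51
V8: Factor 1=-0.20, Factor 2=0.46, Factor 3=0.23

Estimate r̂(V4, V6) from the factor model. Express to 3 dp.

r̂ = Σ λ_i·λ_j across factors = (0.78)(0.41) + (0.01)(0.31) + (-0.22)(0.73)
  = +0.3198 +0.0031 -0.1606 = 0.1623

0.162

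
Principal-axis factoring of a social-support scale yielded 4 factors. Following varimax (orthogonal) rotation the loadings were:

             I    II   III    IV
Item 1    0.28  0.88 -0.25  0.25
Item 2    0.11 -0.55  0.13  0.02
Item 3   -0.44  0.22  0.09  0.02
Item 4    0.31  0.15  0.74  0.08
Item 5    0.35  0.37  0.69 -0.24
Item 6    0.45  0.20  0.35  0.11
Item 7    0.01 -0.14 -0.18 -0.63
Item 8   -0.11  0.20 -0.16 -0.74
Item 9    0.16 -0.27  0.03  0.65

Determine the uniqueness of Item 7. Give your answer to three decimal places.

0.551

h² = 0.01² + (-0.14)² + (-0.18)² + (-0.63)² = 0.0001 + 0.0196 + 0.0324 + 0.3969 = 0.4490
Uniqueness u² = 1 − h² = 1 − 0.4490 = 0.5510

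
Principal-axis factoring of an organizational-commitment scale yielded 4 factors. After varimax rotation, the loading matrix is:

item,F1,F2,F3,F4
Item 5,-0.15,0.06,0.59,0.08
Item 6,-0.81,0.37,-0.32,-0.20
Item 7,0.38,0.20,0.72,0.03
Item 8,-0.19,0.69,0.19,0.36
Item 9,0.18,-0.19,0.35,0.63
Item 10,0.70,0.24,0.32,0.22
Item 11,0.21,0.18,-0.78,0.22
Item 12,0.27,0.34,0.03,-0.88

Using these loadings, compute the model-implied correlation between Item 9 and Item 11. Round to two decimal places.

r̂ = Σ λ_i·λ_j across factors = (0.18)(0.21) + (-0.19)(0.18) + (0.35)(-0.78) + (0.63)(0.22)
  = +0.0378 -0.0342 -0.2730 +0.1386 = -0.1308

-0.13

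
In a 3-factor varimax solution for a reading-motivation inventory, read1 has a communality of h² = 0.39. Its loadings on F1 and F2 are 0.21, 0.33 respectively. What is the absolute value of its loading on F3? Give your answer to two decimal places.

Under orthogonal rotation h² = Σλ², so λ_F3² = h² − (0.1530) = 0.39 − 0.1530 = 0.2370.
|λ| = √0.2370 = 0.4868.

0.49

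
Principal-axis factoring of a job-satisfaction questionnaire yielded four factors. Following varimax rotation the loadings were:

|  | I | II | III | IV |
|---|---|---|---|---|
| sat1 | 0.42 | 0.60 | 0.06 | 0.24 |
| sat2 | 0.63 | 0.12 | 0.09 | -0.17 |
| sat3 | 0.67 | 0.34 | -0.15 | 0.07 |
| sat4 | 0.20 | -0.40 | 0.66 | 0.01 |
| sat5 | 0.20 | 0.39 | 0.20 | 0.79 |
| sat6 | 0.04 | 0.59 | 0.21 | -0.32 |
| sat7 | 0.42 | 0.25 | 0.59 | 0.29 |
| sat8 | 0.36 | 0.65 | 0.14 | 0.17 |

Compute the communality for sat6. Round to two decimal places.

0.50

h² = 0.04² + 0.59² + 0.21² + (-0.32)² = 0.0016 + 0.3481 + 0.0441 + 0.1024 = 0.4962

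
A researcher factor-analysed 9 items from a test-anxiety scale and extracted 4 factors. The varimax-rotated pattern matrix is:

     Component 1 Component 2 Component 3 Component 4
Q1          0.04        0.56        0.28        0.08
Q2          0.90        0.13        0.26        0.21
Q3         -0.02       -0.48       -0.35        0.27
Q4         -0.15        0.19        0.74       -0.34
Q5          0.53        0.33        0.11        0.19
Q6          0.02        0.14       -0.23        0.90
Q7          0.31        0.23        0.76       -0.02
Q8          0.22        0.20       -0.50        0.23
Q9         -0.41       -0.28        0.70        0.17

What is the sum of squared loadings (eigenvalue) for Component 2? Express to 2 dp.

0.90

SS loadings for Component 2 = 0.56² + 0.13² + (-0.48)² + 0.19² + 0.33² + 0.14² + 0.23² + 0.20² + (-0.28)² = 0.3136 + 0.0169 + 0.2304 + 0.0361 + 0.1089 + 0.0196 + 0.0529 + 0.0400 + 0.0784 = 0.8968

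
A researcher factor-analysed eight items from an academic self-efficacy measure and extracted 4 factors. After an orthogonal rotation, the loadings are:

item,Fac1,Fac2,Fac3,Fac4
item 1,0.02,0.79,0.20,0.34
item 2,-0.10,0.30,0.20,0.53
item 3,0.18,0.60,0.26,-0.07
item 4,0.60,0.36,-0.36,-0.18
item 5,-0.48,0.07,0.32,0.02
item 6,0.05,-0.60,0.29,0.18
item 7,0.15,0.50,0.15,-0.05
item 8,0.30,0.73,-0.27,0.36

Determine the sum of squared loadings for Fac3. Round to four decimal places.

0.5591

SS loadings for Fac3 = 0.20² + 0.20² + 0.26² + (-0.36)² + 0.32² + 0.29² + 0.15² + (-0.27)² = 0.0400 + 0.0400 + 0.0676 + 0.1296 + 0.1024 + 0.0841 + 0.0225 + 0.0729 = 0.5591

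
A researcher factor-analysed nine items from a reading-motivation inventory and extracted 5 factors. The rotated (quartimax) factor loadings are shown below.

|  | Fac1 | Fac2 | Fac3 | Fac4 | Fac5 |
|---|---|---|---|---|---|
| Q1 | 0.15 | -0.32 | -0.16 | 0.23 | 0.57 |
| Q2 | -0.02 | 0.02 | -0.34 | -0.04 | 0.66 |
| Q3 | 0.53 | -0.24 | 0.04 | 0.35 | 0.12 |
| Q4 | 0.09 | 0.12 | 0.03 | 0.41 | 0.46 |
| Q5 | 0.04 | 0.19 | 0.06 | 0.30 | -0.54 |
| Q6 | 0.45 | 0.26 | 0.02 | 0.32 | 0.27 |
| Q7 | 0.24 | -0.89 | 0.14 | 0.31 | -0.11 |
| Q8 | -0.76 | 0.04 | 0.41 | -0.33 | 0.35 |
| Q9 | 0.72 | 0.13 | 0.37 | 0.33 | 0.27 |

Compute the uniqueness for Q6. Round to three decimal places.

h² = 0.45² + 0.26² + 0.02² + 0.32² + 0.27² = 0.2025 + 0.0676 + 0.0004 + 0.1024 + 0.0729 = 0.4458
Uniqueness u² = 1 − h² = 1 − 0.4458 = 0.5542

0.554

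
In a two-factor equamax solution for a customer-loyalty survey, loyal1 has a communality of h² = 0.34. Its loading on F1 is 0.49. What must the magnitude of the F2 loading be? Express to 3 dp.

Under orthogonal rotation h² = Σλ², so λ_F2² = h² − (0.2401) = 0.34 − 0.2401 = 0.0999.
|λ| = √0.0999 = 0.3161.

0.316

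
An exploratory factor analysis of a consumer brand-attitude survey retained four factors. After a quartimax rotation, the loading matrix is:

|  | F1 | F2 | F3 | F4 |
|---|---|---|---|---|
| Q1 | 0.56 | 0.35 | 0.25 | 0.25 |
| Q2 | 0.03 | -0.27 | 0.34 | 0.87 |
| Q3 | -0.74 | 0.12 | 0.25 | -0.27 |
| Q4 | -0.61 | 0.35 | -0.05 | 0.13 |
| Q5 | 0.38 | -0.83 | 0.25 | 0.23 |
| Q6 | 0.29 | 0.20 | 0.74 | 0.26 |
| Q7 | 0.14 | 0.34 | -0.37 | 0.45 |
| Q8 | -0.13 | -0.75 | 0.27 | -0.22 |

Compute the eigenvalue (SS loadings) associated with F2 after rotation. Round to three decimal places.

SS loadings for F2 = 0.35² + (-0.27)² + 0.12² + 0.35² + (-0.83)² + 0.20² + 0.34² + (-0.75)² = 0.1225 + 0.0729 + 0.0144 + 0.1225 + 0.6889 + 0.0400 + 0.1156 + 0.5625 = 1.7393

1.739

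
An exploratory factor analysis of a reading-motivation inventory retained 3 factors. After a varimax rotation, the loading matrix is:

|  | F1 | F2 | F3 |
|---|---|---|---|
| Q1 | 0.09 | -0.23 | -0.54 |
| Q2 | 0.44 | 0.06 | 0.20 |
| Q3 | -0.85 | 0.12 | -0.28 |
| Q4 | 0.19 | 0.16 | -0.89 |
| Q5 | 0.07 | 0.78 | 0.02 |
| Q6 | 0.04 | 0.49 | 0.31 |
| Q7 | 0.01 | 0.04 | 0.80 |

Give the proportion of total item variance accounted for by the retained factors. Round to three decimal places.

0.550

SS loadings by factor: 0.9669, 0.9466, 1.9386; total = 3.8521.
Total variance with 7 standardized items is 7, so the solution explains 3.8521/7 = 0.5503.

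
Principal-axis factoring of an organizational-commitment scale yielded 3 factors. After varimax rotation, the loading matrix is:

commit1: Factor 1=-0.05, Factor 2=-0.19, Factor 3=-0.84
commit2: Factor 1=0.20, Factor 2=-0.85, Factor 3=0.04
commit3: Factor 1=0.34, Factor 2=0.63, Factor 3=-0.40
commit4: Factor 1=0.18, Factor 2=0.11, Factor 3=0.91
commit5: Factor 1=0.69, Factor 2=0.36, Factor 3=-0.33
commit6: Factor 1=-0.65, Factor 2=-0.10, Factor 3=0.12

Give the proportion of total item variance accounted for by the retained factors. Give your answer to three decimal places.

SS loadings by factor: 1.0891, 1.3072, 1.8186; total = 4.2149.
Total variance with 6 standardized items is 6, so the solution explains 4.2149/6 = 0.7025.

0.702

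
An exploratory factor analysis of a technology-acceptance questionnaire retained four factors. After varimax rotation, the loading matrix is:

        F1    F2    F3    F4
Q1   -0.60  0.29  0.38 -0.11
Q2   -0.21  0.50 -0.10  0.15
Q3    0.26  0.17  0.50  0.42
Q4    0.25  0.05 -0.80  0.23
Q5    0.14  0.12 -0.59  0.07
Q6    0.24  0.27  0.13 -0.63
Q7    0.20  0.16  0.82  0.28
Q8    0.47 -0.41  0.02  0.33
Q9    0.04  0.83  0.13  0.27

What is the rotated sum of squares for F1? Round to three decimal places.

SS loadings for F1 = (-0.60)² + (-0.21)² + 0.26² + 0.25² + 0.14² + 0.24² + 0.20² + 0.47² + 0.04² = 0.3600 + 0.0441 + 0.0676 + 0.0625 + 0.0196 + 0.0576 + 0.0400 + 0.2209 + 0.0016 = 0.8739

0.874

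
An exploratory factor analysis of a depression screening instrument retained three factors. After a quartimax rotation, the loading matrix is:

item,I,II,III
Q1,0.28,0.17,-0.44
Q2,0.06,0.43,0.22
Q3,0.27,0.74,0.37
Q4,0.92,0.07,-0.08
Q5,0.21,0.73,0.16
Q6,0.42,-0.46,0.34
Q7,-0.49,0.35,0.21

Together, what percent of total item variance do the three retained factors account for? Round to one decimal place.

52.4%

Communalities: 0.3009, 0.2369, 0.7574, 0.8577, 0.6026, 0.5036, 0.4067; Σh² = 3.6658.
Total variance with 7 standardized items is 7, so the solution explains 3.6658/7 = 0.5237 = 52.37%.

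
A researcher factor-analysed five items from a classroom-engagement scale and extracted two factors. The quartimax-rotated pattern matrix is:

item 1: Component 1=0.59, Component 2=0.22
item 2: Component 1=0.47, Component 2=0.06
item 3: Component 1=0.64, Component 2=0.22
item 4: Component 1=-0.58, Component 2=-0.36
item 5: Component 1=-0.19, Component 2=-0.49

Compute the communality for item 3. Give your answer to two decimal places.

h² = 0.64² + 0.22² = 0.4096 + 0.0484 = 0.4580

0.46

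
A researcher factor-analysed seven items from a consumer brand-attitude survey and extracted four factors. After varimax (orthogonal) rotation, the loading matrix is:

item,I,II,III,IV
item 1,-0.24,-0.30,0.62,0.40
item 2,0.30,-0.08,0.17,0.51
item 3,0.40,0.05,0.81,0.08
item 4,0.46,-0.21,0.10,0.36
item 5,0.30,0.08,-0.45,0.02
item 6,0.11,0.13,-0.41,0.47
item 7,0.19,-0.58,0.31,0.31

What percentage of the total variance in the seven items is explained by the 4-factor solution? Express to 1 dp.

Communalities: 0.6920, 0.3854, 0.8250, 0.3953, 0.2993, 0.4180, 0.5647; Σh² = 3.5797.
Total variance with 7 standardized items is 7, so the solution explains 3.5797/7 = 0.5114 = 51.14%.

51.1%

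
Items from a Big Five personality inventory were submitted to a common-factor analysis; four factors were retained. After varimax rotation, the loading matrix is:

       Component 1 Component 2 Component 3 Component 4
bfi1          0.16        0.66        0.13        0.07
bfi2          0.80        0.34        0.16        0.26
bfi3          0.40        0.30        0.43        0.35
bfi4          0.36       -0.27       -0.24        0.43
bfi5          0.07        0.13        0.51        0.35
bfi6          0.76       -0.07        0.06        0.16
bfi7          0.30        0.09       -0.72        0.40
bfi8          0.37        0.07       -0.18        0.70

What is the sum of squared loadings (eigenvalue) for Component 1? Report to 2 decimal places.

1.76

SS loadings for Component 1 = 0.16² + 0.80² + 0.40² + 0.36² + 0.07² + 0.76² + 0.30² + 0.37² = 0.0256 + 0.6400 + 0.1600 + 0.1296 + 0.0049 + 0.5776 + 0.0900 + 0.1369 = 1.7646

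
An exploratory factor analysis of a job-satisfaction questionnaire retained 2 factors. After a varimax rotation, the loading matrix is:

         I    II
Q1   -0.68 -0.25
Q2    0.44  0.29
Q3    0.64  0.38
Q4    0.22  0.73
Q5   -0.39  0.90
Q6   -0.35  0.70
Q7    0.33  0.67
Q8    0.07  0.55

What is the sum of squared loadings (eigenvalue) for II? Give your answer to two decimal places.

SS loadings for II = (-0.25)² + 0.29² + 0.38² + 0.73² + 0.90² + 0.70² + 0.67² + 0.55² = 0.0625 + 0.0841 + 0.1444 + 0.5329 + 0.8100 + 0.4900 + 0.4489 + 0.3025 = 2.8753

2.88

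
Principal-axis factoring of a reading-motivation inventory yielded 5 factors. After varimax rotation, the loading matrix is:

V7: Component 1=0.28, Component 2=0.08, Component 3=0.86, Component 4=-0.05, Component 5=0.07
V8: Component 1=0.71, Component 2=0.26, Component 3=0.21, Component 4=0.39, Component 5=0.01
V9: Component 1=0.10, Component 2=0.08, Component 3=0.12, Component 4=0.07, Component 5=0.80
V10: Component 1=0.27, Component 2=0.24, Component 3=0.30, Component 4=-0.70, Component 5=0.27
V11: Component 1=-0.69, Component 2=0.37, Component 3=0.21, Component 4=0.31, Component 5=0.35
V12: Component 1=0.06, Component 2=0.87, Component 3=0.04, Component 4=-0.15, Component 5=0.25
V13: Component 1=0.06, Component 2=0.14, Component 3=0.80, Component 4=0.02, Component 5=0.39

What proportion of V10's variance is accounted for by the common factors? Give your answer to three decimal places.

h² = 0.27² + 0.24² + 0.30² + (-0.70)² + 0.27² = 0.0729 + 0.0576 + 0.0900 + 0.4900 + 0.0729 = 0.7834

0.783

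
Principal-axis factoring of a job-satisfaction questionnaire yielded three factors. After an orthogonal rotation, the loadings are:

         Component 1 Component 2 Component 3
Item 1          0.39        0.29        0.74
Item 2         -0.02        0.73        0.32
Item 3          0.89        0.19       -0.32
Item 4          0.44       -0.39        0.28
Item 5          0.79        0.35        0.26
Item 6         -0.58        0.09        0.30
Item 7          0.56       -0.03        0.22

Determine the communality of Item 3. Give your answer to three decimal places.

h² = 0.89² + 0.19² + (-0.32)² = 0.7921 + 0.0361 + 0.1024 = 0.9306

0.931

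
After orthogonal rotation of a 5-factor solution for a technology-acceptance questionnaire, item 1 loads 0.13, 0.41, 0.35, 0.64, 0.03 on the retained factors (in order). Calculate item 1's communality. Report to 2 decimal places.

h² = 0.13² + 0.41² + 0.35² + 0.64² + 0.03² = 0.0169 + 0.1681 + 0.1225 + 0.4096 + 0.0009 = 0.7180

0.72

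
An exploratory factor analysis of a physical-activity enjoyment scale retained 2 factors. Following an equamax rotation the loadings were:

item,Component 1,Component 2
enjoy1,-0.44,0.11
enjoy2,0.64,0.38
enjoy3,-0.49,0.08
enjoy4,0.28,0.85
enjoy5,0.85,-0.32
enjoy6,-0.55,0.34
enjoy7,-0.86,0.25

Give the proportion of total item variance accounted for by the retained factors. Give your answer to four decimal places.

0.5503

SS loadings by factor: 2.6863, 1.1659; total = 3.8522.
Total variance with 7 standardized items is 7, so the solution explains 3.8522/7 = 0.5503.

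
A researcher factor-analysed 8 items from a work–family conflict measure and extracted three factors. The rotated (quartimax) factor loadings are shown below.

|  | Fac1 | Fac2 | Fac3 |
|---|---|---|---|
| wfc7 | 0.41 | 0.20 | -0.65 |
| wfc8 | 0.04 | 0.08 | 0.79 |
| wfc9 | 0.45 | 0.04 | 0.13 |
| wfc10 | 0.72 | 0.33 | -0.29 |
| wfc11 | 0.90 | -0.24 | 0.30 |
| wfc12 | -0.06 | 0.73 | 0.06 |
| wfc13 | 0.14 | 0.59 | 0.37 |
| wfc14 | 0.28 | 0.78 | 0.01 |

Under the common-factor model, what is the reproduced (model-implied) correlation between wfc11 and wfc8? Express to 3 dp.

r̂ = Σ λ_i·λ_j across factors = (0.90)(0.04) + (-0.24)(0.08) + (0.30)(0.79)
  = +0.0360 -0.0192 +0.2370 = 0.2538

0.254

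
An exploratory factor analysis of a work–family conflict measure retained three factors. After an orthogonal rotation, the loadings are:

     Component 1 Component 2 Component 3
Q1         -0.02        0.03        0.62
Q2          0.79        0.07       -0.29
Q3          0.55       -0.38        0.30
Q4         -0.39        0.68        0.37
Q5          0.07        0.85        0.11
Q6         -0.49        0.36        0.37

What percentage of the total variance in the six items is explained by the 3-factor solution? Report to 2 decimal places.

60.55%

SS loadings by factor: 1.3241, 1.4647, 0.8444; total = 3.6332.
Total variance with 6 standardized items is 6, so the solution explains 3.6332/6 = 0.6055 = 60.55%.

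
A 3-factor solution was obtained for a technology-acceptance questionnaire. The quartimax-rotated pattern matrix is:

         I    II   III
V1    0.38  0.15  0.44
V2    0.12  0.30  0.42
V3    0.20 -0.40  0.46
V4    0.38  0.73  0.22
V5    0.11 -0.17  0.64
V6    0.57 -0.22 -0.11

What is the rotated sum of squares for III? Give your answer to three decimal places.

SS loadings for III = 0.44² + 0.42² + 0.46² + 0.22² + 0.64² + (-0.11)² = 0.1936 + 0.1764 + 0.2116 + 0.0484 + 0.4096 + 0.0121 = 1.0517

1.052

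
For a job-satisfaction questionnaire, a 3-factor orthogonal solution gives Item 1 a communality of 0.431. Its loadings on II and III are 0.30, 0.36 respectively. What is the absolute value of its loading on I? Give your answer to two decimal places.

Under orthogonal rotation h² = Σλ², so λ_I² = h² − (0.2196) = 0.431 − 0.2196 = 0.2114.
|λ| = √0.2114 = 0.4598.

0.46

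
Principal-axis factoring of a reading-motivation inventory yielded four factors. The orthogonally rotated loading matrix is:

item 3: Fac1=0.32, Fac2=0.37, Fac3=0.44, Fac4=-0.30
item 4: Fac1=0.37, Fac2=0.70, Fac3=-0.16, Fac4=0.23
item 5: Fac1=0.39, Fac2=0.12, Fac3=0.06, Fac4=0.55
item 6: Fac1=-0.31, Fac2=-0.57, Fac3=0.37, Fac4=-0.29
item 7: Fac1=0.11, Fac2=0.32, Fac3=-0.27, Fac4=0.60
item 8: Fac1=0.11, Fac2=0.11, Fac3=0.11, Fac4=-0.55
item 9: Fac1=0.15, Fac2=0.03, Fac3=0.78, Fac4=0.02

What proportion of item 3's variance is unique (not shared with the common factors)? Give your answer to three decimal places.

h² = 0.32² + 0.37² + 0.44² + (-0.30)² = 0.1024 + 0.1369 + 0.1936 + 0.0900 = 0.5229
Uniqueness u² = 1 − h² = 1 − 0.5229 = 0.4771

0.477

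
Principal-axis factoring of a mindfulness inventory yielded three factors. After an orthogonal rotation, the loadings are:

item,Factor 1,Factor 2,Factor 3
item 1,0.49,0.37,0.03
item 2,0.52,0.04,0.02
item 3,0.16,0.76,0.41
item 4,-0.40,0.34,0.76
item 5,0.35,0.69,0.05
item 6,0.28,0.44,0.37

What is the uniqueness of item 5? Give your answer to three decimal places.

h² = 0.35² + 0.69² + 0.05² = 0.1225 + 0.4761 + 0.0025 = 0.6011
Uniqueness u² = 1 − h² = 1 − 0.6011 = 0.3989

0.399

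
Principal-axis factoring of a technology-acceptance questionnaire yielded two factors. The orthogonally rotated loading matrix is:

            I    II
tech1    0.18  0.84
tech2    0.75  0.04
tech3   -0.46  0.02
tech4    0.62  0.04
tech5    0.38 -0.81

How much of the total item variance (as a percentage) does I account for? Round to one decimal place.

26.7%

SS loadings for I = 0.18² + 0.75² + (-0.46)² + 0.62² + 0.38² = 1.3353
With 5 standardized items, total variance = 5. Proportion = 1.3353/5 = 0.2671 → 26.71%.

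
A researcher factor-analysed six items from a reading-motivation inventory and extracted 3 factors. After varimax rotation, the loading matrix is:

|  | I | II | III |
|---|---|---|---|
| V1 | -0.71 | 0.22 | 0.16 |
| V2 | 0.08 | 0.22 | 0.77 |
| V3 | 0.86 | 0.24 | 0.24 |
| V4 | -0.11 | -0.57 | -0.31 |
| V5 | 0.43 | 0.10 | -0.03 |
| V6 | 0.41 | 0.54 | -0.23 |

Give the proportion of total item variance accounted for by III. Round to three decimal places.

0.138

SS loadings for III = 0.16² + 0.77² + 0.24² + (-0.31)² + (-0.03)² + (-0.23)² = 0.8260
Proportion of variance = 0.8260 / 6 = 0.1377.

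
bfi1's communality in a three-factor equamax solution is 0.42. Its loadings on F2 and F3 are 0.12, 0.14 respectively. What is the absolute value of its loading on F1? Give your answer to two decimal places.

Under orthogonal rotation h² = Σλ², so λ_F1² = h² − (0.0340) = 0.42 − 0.0340 = 0.3860.
|λ| = √0.3860 = 0.6213.

0.62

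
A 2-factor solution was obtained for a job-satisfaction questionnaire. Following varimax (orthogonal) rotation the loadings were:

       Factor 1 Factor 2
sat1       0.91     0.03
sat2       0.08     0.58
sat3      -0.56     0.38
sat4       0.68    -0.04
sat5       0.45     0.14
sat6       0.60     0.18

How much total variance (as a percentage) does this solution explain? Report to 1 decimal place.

45.1%

SS loadings by factor: 2.1730, 0.5353; total = 2.7083.
Total variance with 6 standardized items is 6, so the solution explains 2.7083/6 = 0.4514 = 45.14%.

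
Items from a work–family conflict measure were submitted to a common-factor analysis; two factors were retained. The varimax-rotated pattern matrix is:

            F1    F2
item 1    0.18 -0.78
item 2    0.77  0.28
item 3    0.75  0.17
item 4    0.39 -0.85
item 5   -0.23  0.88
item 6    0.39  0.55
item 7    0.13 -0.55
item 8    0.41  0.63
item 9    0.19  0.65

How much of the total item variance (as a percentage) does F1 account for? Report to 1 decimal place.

SS loadings for F1 = 0.18² + 0.77² + 0.75² + 0.39² + (-0.23)² + 0.39² + 0.13² + 0.41² + 0.19² = 1.7660
With 9 standardized items, total variance = 9. Proportion = 1.7660/9 = 0.1962 → 19.62%.

19.6%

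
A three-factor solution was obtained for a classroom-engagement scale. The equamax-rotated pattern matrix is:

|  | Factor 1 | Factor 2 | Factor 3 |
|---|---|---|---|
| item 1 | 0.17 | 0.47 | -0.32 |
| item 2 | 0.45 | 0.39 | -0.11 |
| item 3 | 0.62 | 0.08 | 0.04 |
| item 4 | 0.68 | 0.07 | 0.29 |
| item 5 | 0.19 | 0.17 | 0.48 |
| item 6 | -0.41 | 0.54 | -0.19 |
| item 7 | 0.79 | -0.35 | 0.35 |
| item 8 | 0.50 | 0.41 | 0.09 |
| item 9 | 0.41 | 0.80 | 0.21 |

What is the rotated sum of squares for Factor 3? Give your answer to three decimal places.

SS loadings for Factor 3 = (-0.32)² + (-0.11)² + 0.04² + 0.29² + 0.48² + (-0.19)² + 0.35² + 0.09² + 0.21² = 0.1024 + 0.0121 + 0.0016 + 0.0841 + 0.2304 + 0.0361 + 0.1225 + 0.0081 + 0.0441 = 0.6414

0.641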